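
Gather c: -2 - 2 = -4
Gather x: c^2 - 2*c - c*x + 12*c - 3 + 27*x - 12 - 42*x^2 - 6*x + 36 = c^2 + 10*c - 42*x^2 + x*(21 - c) + 21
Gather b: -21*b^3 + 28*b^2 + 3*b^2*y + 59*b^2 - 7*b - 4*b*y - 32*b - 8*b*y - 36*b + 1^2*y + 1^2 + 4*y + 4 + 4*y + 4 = -21*b^3 + b^2*(3*y + 87) + b*(-12*y - 75) + 9*y + 9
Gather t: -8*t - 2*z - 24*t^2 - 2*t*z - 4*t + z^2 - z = -24*t^2 + t*(-2*z - 12) + z^2 - 3*z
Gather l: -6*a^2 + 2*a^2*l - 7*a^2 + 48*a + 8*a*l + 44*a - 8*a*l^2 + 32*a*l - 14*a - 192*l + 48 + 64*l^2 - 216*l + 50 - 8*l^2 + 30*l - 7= -13*a^2 + 78*a + l^2*(56 - 8*a) + l*(2*a^2 + 40*a - 378) + 91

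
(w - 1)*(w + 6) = w^2 + 5*w - 6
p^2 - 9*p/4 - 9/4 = (p - 3)*(p + 3/4)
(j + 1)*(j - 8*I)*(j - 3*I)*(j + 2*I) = j^4 + j^3 - 9*I*j^3 - 2*j^2 - 9*I*j^2 - 2*j - 48*I*j - 48*I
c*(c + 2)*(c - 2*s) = c^3 - 2*c^2*s + 2*c^2 - 4*c*s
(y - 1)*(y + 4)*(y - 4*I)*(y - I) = y^4 + 3*y^3 - 5*I*y^3 - 8*y^2 - 15*I*y^2 - 12*y + 20*I*y + 16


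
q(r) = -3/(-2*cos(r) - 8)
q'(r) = 6*sin(r)/(-2*cos(r) - 8)^2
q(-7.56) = 0.35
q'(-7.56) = -0.08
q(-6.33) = 0.30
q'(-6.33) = -0.00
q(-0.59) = 0.31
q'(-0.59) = -0.04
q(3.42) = 0.49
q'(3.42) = -0.04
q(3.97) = 0.45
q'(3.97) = -0.10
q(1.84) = 0.40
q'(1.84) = 0.10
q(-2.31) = 0.45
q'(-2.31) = -0.10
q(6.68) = 0.30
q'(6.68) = 0.02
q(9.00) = 0.49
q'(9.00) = 0.06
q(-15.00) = 0.46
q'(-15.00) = -0.09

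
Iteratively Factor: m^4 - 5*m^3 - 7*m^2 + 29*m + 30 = (m + 2)*(m^3 - 7*m^2 + 7*m + 15) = (m - 5)*(m + 2)*(m^2 - 2*m - 3) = (m - 5)*(m - 3)*(m + 2)*(m + 1)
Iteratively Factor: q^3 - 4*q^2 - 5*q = (q)*(q^2 - 4*q - 5) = q*(q - 5)*(q + 1)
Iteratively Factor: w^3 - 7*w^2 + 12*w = (w - 3)*(w^2 - 4*w) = w*(w - 3)*(w - 4)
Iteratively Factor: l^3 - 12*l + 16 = (l - 2)*(l^2 + 2*l - 8) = (l - 2)^2*(l + 4)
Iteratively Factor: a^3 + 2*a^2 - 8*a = (a - 2)*(a^2 + 4*a) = (a - 2)*(a + 4)*(a)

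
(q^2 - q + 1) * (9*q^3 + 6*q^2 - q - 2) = 9*q^5 - 3*q^4 + 2*q^3 + 5*q^2 + q - 2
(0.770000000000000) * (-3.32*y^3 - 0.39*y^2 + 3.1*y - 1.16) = -2.5564*y^3 - 0.3003*y^2 + 2.387*y - 0.8932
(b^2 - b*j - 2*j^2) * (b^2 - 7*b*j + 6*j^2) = b^4 - 8*b^3*j + 11*b^2*j^2 + 8*b*j^3 - 12*j^4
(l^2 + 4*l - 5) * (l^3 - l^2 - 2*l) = l^5 + 3*l^4 - 11*l^3 - 3*l^2 + 10*l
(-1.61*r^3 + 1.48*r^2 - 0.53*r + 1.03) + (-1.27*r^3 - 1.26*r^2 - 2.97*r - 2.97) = -2.88*r^3 + 0.22*r^2 - 3.5*r - 1.94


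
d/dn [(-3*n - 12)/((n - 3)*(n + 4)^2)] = 3*(2*n + 1)/((n - 3)^2*(n + 4)^2)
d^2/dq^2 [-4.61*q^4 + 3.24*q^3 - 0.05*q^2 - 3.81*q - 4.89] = -55.32*q^2 + 19.44*q - 0.1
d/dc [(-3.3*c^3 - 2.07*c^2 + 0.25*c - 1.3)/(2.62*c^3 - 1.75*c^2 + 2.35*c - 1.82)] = (11.1984*c^4 - 16.82*c^3 + 23.809*c^2 + 2.9848*c + 2.6)/(6.8644*c^6 - 9.17*c^5 + 15.3765*c^4 - 17.7618*c^3 + 11.8925*c^2 - 8.554*c + 3.3124)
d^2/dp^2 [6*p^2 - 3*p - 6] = 12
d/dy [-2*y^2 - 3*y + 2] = -4*y - 3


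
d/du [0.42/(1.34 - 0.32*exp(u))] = 0.1344*exp(u)/(0.32*exp(u) - 1.34)^2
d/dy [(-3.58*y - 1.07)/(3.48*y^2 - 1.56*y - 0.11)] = (12.4584*y^2 + 7.4472*y - 1.2754)/(12.1104*y^4 - 10.8576*y^3 + 1.668*y^2 + 0.3432*y + 0.0121)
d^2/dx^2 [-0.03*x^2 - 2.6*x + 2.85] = -0.0600000000000000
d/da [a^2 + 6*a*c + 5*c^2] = 2*a + 6*c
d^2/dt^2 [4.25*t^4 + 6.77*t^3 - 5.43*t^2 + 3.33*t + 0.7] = 51.0*t^2 + 40.62*t - 10.86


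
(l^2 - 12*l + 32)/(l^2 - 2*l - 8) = (l - 8)/(l + 2)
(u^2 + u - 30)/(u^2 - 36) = (u - 5)/(u - 6)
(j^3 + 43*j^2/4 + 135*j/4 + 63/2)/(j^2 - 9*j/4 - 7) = (j^2 + 9*j + 18)/(j - 4)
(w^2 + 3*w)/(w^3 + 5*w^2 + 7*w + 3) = w/(w^2 + 2*w + 1)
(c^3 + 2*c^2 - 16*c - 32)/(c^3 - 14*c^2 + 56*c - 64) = (c^2 + 6*c + 8)/(c^2 - 10*c + 16)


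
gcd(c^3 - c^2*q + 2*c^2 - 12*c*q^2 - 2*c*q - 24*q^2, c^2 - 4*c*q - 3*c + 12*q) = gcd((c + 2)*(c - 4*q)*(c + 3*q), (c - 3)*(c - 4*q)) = -c + 4*q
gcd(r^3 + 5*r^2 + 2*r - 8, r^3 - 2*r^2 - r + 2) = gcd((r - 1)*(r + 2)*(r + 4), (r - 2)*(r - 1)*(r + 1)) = r - 1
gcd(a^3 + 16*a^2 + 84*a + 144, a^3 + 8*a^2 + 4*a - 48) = a^2 + 10*a + 24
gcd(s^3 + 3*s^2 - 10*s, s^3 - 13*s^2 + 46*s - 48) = s - 2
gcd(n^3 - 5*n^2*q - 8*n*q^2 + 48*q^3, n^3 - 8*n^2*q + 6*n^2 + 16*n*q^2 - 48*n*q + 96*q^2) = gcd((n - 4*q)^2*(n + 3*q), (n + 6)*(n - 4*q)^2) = n^2 - 8*n*q + 16*q^2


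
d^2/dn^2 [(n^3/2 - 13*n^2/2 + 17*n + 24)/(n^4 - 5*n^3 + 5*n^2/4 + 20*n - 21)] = 8*(8*n^9 - 312*n^8 + 3162*n^7 - 10580*n^6 + 9516*n^5 - 21948*n^4 + 163355*n^3 - 254646*n^2 - 60156*n + 232056)/(64*n^12 - 960*n^11 + 5040*n^10 - 6560*n^9 - 36132*n^8 + 144420*n^7 - 81955*n^6 - 488880*n^5 + 980772*n^4 - 112960*n^3 - 1506960*n^2 + 1693440*n - 592704)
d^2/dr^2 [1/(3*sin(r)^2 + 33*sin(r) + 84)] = (-4*sin(r)^4 - 33*sin(r)^3 - 3*sin(r)^2 + 374*sin(r) + 186)/(3*(sin(r)^2 + 11*sin(r) + 28)^3)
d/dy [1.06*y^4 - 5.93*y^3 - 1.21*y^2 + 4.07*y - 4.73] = 4.24*y^3 - 17.79*y^2 - 2.42*y + 4.07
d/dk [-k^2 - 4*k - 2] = -2*k - 4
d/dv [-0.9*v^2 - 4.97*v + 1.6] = -1.8*v - 4.97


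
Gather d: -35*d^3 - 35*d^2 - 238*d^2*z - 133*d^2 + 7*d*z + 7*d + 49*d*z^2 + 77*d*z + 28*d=-35*d^3 + d^2*(-238*z - 168) + d*(49*z^2 + 84*z + 35)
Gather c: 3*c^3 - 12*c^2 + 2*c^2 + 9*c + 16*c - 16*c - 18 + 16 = 3*c^3 - 10*c^2 + 9*c - 2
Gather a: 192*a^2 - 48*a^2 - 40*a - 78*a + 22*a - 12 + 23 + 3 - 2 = 144*a^2 - 96*a + 12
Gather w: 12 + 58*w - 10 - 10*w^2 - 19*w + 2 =-10*w^2 + 39*w + 4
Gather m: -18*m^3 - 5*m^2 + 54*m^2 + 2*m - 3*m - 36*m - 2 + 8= -18*m^3 + 49*m^2 - 37*m + 6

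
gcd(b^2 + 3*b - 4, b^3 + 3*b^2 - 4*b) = b^2 + 3*b - 4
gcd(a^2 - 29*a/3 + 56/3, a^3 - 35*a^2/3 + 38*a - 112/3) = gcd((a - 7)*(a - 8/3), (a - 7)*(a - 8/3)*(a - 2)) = a^2 - 29*a/3 + 56/3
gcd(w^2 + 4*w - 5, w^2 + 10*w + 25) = w + 5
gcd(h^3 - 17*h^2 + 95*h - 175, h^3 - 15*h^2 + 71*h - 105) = h^2 - 12*h + 35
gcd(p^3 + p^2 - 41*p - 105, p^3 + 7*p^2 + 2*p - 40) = p + 5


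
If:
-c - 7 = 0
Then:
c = -7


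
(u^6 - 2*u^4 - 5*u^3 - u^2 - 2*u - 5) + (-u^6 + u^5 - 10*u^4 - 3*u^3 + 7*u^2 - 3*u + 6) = u^5 - 12*u^4 - 8*u^3 + 6*u^2 - 5*u + 1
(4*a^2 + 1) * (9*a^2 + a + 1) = 36*a^4 + 4*a^3 + 13*a^2 + a + 1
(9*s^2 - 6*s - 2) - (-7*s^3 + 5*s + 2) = 7*s^3 + 9*s^2 - 11*s - 4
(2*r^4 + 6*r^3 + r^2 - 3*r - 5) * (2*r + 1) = 4*r^5 + 14*r^4 + 8*r^3 - 5*r^2 - 13*r - 5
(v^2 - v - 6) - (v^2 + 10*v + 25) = -11*v - 31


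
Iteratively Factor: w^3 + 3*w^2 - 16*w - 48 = (w - 4)*(w^2 + 7*w + 12) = (w - 4)*(w + 4)*(w + 3)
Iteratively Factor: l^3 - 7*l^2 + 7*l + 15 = (l - 5)*(l^2 - 2*l - 3) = (l - 5)*(l - 3)*(l + 1)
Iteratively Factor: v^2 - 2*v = (v - 2)*(v)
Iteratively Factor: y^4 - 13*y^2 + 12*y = (y)*(y^3 - 13*y + 12) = y*(y - 3)*(y^2 + 3*y - 4) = y*(y - 3)*(y + 4)*(y - 1)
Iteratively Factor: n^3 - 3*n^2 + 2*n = (n - 2)*(n^2 - n) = n*(n - 2)*(n - 1)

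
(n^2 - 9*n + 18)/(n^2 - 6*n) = (n - 3)/n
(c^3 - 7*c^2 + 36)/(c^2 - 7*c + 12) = (c^2 - 4*c - 12)/(c - 4)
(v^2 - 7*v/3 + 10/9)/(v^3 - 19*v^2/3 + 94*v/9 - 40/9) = 1/(v - 4)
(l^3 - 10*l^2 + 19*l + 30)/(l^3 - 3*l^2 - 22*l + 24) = (l^2 - 4*l - 5)/(l^2 + 3*l - 4)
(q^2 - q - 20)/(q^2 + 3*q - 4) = (q - 5)/(q - 1)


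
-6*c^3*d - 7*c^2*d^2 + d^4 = d*(-3*c + d)*(c + d)*(2*c + d)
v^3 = v^3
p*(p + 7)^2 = p^3 + 14*p^2 + 49*p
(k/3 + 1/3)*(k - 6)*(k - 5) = k^3/3 - 10*k^2/3 + 19*k/3 + 10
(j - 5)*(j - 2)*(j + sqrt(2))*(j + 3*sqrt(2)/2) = j^4 - 7*j^3 + 5*sqrt(2)*j^3/2 - 35*sqrt(2)*j^2/2 + 13*j^2 - 21*j + 25*sqrt(2)*j + 30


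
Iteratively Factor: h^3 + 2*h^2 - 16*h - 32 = (h - 4)*(h^2 + 6*h + 8) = (h - 4)*(h + 2)*(h + 4)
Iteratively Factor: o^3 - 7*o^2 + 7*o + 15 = (o + 1)*(o^2 - 8*o + 15) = (o - 3)*(o + 1)*(o - 5)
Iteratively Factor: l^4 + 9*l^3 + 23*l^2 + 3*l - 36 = (l + 4)*(l^3 + 5*l^2 + 3*l - 9) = (l + 3)*(l + 4)*(l^2 + 2*l - 3) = (l + 3)^2*(l + 4)*(l - 1)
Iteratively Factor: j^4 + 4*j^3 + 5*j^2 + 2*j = (j + 2)*(j^3 + 2*j^2 + j) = (j + 1)*(j + 2)*(j^2 + j) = j*(j + 1)*(j + 2)*(j + 1)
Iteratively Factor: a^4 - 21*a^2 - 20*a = (a)*(a^3 - 21*a - 20) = a*(a - 5)*(a^2 + 5*a + 4) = a*(a - 5)*(a + 1)*(a + 4)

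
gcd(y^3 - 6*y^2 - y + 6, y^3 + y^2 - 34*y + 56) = 1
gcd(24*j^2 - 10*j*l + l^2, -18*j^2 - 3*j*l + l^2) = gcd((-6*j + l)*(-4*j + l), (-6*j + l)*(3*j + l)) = 6*j - l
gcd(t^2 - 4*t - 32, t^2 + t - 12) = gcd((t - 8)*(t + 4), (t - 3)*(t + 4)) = t + 4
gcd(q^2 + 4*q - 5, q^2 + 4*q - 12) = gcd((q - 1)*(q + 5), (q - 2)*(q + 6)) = 1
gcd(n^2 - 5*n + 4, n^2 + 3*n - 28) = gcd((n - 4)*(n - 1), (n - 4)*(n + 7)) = n - 4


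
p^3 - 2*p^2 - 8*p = p*(p - 4)*(p + 2)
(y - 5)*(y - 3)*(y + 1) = y^3 - 7*y^2 + 7*y + 15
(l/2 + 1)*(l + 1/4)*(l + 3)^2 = l^4/2 + 33*l^3/8 + 23*l^2/2 + 93*l/8 + 9/4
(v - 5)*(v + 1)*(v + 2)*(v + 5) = v^4 + 3*v^3 - 23*v^2 - 75*v - 50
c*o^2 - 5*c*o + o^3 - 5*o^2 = o*(c + o)*(o - 5)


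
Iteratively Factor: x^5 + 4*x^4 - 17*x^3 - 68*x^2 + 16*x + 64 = (x + 1)*(x^4 + 3*x^3 - 20*x^2 - 48*x + 64) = (x - 4)*(x + 1)*(x^3 + 7*x^2 + 8*x - 16) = (x - 4)*(x + 1)*(x + 4)*(x^2 + 3*x - 4) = (x - 4)*(x + 1)*(x + 4)^2*(x - 1)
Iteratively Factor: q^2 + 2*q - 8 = (q - 2)*(q + 4)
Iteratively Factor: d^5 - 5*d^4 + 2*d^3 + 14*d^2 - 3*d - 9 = (d + 1)*(d^4 - 6*d^3 + 8*d^2 + 6*d - 9) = (d - 3)*(d + 1)*(d^3 - 3*d^2 - d + 3) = (d - 3)^2*(d + 1)*(d^2 - 1) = (d - 3)^2*(d - 1)*(d + 1)*(d + 1)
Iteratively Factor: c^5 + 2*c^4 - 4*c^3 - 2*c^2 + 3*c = (c + 3)*(c^4 - c^3 - c^2 + c) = (c + 1)*(c + 3)*(c^3 - 2*c^2 + c) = (c - 1)*(c + 1)*(c + 3)*(c^2 - c) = c*(c - 1)*(c + 1)*(c + 3)*(c - 1)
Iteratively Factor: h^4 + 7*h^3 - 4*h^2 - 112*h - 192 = (h + 4)*(h^3 + 3*h^2 - 16*h - 48) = (h + 3)*(h + 4)*(h^2 - 16) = (h - 4)*(h + 3)*(h + 4)*(h + 4)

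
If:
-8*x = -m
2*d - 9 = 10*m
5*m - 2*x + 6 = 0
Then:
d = -69/38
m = -24/19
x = -3/19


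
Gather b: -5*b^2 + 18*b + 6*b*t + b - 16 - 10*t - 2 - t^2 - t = -5*b^2 + b*(6*t + 19) - t^2 - 11*t - 18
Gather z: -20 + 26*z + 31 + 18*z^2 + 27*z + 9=18*z^2 + 53*z + 20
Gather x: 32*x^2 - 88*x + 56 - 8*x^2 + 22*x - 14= 24*x^2 - 66*x + 42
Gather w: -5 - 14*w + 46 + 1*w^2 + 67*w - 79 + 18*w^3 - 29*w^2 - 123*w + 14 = 18*w^3 - 28*w^2 - 70*w - 24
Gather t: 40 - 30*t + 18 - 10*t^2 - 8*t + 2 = -10*t^2 - 38*t + 60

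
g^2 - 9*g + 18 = (g - 6)*(g - 3)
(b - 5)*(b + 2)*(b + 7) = b^3 + 4*b^2 - 31*b - 70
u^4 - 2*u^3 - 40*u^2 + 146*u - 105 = (u - 5)*(u - 3)*(u - 1)*(u + 7)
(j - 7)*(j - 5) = j^2 - 12*j + 35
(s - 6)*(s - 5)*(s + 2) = s^3 - 9*s^2 + 8*s + 60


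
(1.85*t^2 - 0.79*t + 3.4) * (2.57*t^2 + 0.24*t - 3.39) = 4.7545*t^4 - 1.5863*t^3 + 2.2769*t^2 + 3.4941*t - 11.526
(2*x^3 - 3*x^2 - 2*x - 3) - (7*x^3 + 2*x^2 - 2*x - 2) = -5*x^3 - 5*x^2 - 1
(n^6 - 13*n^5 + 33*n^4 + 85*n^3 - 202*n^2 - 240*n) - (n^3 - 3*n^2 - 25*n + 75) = n^6 - 13*n^5 + 33*n^4 + 84*n^3 - 199*n^2 - 215*n - 75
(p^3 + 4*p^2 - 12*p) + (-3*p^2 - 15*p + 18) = p^3 + p^2 - 27*p + 18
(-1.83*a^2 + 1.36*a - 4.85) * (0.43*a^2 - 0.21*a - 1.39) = -0.7869*a^4 + 0.9691*a^3 + 0.1726*a^2 - 0.8719*a + 6.7415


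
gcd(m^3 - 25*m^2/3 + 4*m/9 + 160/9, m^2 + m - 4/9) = m + 4/3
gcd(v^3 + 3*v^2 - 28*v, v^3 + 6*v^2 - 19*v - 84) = v^2 + 3*v - 28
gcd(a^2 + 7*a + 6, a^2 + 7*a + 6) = a^2 + 7*a + 6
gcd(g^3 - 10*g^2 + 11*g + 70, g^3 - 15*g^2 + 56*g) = g - 7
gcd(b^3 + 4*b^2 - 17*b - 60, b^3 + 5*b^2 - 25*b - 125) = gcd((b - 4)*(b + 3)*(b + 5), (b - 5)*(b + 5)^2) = b + 5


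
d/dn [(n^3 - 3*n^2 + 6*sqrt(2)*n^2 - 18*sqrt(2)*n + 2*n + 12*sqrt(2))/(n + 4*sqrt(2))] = (2*n^3 - 3*n^2 + 18*sqrt(2)*n^2 - 24*sqrt(2)*n + 96*n - 144 - 4*sqrt(2))/(n^2 + 8*sqrt(2)*n + 32)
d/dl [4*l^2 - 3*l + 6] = 8*l - 3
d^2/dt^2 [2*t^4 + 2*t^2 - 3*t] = 24*t^2 + 4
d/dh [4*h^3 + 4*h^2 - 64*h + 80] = 12*h^2 + 8*h - 64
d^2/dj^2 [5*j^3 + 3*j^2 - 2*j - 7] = 30*j + 6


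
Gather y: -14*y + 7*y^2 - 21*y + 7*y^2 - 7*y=14*y^2 - 42*y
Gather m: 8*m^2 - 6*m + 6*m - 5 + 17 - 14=8*m^2 - 2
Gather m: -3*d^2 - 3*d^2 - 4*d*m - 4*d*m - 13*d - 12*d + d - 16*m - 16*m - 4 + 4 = -6*d^2 - 24*d + m*(-8*d - 32)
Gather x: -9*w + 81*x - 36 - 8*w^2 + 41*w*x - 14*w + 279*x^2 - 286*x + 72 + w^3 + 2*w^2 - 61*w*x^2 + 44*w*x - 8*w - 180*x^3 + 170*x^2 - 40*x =w^3 - 6*w^2 - 31*w - 180*x^3 + x^2*(449 - 61*w) + x*(85*w - 245) + 36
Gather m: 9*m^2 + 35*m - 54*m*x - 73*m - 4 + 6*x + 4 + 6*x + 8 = 9*m^2 + m*(-54*x - 38) + 12*x + 8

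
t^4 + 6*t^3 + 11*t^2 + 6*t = t*(t + 1)*(t + 2)*(t + 3)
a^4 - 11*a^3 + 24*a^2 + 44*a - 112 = (a - 7)*(a - 4)*(a - 2)*(a + 2)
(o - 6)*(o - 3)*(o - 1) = o^3 - 10*o^2 + 27*o - 18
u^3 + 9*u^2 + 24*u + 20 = (u + 2)^2*(u + 5)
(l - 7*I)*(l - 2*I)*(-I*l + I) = -I*l^3 - 9*l^2 + I*l^2 + 9*l + 14*I*l - 14*I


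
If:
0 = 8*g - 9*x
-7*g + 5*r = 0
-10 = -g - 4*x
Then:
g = 90/41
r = 126/41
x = 80/41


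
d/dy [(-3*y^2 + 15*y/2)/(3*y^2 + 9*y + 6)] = (-11*y^2 - 8*y + 10)/(2*(y^4 + 6*y^3 + 13*y^2 + 12*y + 4))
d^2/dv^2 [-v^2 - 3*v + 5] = -2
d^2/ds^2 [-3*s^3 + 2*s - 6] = -18*s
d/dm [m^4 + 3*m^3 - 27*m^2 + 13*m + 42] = 4*m^3 + 9*m^2 - 54*m + 13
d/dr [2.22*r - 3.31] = 2.22000000000000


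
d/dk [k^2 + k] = 2*k + 1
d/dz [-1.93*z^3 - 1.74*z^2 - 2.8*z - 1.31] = -5.79*z^2 - 3.48*z - 2.8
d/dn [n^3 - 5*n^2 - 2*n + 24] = 3*n^2 - 10*n - 2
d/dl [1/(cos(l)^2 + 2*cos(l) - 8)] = 2*(cos(l) + 1)*sin(l)/(cos(l)^2 + 2*cos(l) - 8)^2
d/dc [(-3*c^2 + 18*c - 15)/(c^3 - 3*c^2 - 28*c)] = 3*(c^4 - 12*c^3 + 61*c^2 - 30*c - 140)/(c^2*(c^4 - 6*c^3 - 47*c^2 + 168*c + 784))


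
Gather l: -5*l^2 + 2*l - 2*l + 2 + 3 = 5 - 5*l^2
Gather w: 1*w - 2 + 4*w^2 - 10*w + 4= 4*w^2 - 9*w + 2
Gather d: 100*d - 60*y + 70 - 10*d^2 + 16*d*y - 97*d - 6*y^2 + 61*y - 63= -10*d^2 + d*(16*y + 3) - 6*y^2 + y + 7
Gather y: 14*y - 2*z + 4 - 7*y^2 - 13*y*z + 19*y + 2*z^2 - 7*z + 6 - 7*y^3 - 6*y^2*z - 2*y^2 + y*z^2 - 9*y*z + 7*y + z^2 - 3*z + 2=-7*y^3 + y^2*(-6*z - 9) + y*(z^2 - 22*z + 40) + 3*z^2 - 12*z + 12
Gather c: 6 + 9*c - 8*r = 9*c - 8*r + 6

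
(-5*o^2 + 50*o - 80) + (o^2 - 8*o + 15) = -4*o^2 + 42*o - 65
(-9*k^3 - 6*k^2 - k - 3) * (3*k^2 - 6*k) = -27*k^5 + 36*k^4 + 33*k^3 - 3*k^2 + 18*k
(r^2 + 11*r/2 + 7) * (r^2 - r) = r^4 + 9*r^3/2 + 3*r^2/2 - 7*r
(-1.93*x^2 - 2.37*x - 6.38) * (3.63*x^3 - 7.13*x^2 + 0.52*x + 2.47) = -7.0059*x^5 + 5.1578*x^4 - 7.2649*x^3 + 39.4899*x^2 - 9.1715*x - 15.7586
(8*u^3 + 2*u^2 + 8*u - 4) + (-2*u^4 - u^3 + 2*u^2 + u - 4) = -2*u^4 + 7*u^3 + 4*u^2 + 9*u - 8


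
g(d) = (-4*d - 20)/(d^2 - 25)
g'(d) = -2*d*(-4*d - 20)/(d^2 - 25)^2 - 4/(d^2 - 25) = 4/(d^2 - 10*d + 25)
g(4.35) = 6.15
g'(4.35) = 9.47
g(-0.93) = 0.67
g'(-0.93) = 0.11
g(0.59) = 0.91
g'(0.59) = 0.21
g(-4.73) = 0.41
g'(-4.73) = 0.04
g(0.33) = 0.86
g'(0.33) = 0.18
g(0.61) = 0.91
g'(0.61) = 0.21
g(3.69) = 3.05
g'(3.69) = 2.33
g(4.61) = 10.26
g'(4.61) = 26.30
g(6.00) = -4.00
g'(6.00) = 4.00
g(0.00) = 0.80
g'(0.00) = 0.16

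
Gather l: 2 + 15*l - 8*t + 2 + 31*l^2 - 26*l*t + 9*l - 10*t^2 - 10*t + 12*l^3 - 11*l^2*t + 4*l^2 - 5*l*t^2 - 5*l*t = 12*l^3 + l^2*(35 - 11*t) + l*(-5*t^2 - 31*t + 24) - 10*t^2 - 18*t + 4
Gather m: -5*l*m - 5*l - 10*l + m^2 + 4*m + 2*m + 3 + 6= -15*l + m^2 + m*(6 - 5*l) + 9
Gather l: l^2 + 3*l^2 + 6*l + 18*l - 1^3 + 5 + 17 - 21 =4*l^2 + 24*l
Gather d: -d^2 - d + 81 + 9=-d^2 - d + 90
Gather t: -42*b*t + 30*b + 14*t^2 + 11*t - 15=30*b + 14*t^2 + t*(11 - 42*b) - 15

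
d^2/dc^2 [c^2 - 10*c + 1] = 2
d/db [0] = 0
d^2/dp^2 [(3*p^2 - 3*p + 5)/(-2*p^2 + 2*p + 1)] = 78*(-2*p^2 + 2*p - 1)/(8*p^6 - 24*p^5 + 12*p^4 + 16*p^3 - 6*p^2 - 6*p - 1)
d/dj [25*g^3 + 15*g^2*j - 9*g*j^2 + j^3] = 15*g^2 - 18*g*j + 3*j^2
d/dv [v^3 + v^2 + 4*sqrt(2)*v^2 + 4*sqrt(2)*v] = 3*v^2 + 2*v + 8*sqrt(2)*v + 4*sqrt(2)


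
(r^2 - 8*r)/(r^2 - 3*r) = (r - 8)/(r - 3)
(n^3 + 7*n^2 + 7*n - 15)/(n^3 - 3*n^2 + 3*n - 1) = (n^2 + 8*n + 15)/(n^2 - 2*n + 1)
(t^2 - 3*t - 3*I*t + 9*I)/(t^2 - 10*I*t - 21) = (t - 3)/(t - 7*I)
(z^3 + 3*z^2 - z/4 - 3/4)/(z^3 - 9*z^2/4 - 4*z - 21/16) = 4*(2*z^2 + 5*z - 3)/(8*z^2 - 22*z - 21)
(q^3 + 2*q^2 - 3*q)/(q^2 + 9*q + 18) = q*(q - 1)/(q + 6)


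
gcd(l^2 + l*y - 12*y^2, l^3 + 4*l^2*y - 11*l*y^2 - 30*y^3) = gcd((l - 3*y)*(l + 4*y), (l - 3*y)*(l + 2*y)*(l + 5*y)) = -l + 3*y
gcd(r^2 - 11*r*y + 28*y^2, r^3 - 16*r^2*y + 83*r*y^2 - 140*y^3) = r^2 - 11*r*y + 28*y^2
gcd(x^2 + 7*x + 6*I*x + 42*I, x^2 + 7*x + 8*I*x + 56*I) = x + 7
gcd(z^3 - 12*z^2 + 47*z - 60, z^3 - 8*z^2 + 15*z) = z^2 - 8*z + 15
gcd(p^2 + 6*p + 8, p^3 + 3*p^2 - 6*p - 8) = p + 4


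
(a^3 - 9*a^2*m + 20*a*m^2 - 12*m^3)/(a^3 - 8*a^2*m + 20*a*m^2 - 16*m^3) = (a^2 - 7*a*m + 6*m^2)/(a^2 - 6*a*m + 8*m^2)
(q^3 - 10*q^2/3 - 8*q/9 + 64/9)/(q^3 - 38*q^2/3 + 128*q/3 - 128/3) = (q + 4/3)/(q - 8)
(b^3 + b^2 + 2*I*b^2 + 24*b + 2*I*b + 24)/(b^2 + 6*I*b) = b + 1 - 4*I - 4*I/b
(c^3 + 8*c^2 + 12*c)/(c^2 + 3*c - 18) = c*(c + 2)/(c - 3)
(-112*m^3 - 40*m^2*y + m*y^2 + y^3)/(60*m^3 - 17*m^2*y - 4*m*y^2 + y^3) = (-28*m^2 - 3*m*y + y^2)/(15*m^2 - 8*m*y + y^2)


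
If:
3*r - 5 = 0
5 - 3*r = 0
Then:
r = 5/3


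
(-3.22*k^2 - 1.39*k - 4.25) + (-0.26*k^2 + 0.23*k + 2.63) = -3.48*k^2 - 1.16*k - 1.62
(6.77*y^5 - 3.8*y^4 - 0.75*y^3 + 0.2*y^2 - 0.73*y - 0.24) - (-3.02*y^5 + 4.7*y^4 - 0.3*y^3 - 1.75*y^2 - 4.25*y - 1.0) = 9.79*y^5 - 8.5*y^4 - 0.45*y^3 + 1.95*y^2 + 3.52*y + 0.76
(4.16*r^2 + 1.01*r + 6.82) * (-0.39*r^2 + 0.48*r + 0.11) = -1.6224*r^4 + 1.6029*r^3 - 1.7174*r^2 + 3.3847*r + 0.7502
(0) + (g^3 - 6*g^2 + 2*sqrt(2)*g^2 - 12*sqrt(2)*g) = g^3 - 6*g^2 + 2*sqrt(2)*g^2 - 12*sqrt(2)*g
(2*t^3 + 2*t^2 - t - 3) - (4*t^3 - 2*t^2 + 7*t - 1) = -2*t^3 + 4*t^2 - 8*t - 2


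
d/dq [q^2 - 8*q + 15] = 2*q - 8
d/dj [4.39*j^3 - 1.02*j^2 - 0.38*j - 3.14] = 13.17*j^2 - 2.04*j - 0.38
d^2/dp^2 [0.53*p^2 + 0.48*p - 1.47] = 1.06000000000000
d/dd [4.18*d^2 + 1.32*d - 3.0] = 8.36*d + 1.32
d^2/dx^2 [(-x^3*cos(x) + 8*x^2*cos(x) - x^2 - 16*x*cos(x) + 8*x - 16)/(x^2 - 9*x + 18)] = (x^7*cos(x) + 2*x^6*sin(x) - 26*x^6*cos(x) - 54*x^5*sin(x) + 277*x^5*cos(x) + 580*x^4*sin(x) - 1548*x^4*cos(x) - 3204*x^3*sin(x) + 4774*x^3*cos(x) - 2*x^3 + 9720*x^2*sin(x) - 7668*x^2*cos(x) + 12*x^2 - 15552*x*sin(x) + 4968*x*cos(x) + 10368*sin(x) - 72)/(x^6 - 27*x^5 + 297*x^4 - 1701*x^3 + 5346*x^2 - 8748*x + 5832)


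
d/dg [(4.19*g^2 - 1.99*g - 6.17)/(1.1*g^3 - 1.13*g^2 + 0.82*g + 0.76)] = (-4.609*g^4 + 4.378*g^3 + 21.5481*g^2 - 7.5754*g + 3.547)/(1.21*g^6 - 2.486*g^5 + 3.0809*g^4 - 0.1812*g^3 - 1.0452*g^2 + 1.2464*g + 0.5776)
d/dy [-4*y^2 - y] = -8*y - 1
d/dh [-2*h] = -2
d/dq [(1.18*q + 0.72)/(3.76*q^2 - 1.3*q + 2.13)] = (-4.4368*q^2 - 5.4144*q + 3.4494)/(14.1376*q^4 - 9.776*q^3 + 17.7076*q^2 - 5.538*q + 4.5369)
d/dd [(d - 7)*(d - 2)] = 2*d - 9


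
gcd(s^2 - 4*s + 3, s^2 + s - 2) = s - 1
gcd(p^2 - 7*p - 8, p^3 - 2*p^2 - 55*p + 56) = p - 8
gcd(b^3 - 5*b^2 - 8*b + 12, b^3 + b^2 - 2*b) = b^2 + b - 2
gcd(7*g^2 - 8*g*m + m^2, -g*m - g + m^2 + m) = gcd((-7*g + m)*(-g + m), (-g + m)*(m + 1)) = g - m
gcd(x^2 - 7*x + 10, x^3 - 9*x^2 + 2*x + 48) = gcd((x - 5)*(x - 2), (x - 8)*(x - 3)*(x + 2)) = 1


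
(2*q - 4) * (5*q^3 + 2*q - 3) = 10*q^4 - 20*q^3 + 4*q^2 - 14*q + 12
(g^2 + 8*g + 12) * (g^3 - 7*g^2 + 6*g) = g^5 + g^4 - 38*g^3 - 36*g^2 + 72*g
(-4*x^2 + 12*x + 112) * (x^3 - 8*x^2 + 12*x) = -4*x^5 + 44*x^4 - 32*x^3 - 752*x^2 + 1344*x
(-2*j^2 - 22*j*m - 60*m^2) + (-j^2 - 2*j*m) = -3*j^2 - 24*j*m - 60*m^2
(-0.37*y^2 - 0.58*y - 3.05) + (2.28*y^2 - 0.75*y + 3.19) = 1.91*y^2 - 1.33*y + 0.14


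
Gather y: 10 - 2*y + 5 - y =15 - 3*y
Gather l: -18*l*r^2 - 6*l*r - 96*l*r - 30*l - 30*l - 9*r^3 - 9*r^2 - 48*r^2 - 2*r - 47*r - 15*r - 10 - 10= l*(-18*r^2 - 102*r - 60) - 9*r^3 - 57*r^2 - 64*r - 20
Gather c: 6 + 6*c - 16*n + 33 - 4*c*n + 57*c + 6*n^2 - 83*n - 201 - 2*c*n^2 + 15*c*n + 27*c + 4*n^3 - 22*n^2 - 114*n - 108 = c*(-2*n^2 + 11*n + 90) + 4*n^3 - 16*n^2 - 213*n - 270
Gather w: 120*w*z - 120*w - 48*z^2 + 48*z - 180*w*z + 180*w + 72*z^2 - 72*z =w*(60 - 60*z) + 24*z^2 - 24*z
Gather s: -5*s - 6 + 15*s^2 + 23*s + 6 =15*s^2 + 18*s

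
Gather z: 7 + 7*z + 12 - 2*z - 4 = 5*z + 15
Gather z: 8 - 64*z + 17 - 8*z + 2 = 27 - 72*z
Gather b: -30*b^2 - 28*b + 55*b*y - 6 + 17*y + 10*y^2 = -30*b^2 + b*(55*y - 28) + 10*y^2 + 17*y - 6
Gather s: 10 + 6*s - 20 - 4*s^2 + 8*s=-4*s^2 + 14*s - 10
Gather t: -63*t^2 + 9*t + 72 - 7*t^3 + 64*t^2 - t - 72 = -7*t^3 + t^2 + 8*t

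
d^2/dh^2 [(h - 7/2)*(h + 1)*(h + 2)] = 6*h - 1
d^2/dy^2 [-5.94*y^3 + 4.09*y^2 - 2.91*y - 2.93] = 8.18 - 35.64*y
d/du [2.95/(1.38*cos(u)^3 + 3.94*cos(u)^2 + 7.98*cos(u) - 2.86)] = (12.213*cos(u)^2 + 23.246*cos(u) + 23.541)*sin(u)/(1.38*cos(u)^3 + 3.94*cos(u)^2 + 7.98*cos(u) - 2.86)^2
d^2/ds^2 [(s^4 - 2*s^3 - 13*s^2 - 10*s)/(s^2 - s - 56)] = 2*(s^6 - 3*s^5 - 165*s^4 + 311*s^3 + 16296*s^2 - 20496*s - 40208)/(s^6 - 3*s^5 - 165*s^4 + 335*s^3 + 9240*s^2 - 9408*s - 175616)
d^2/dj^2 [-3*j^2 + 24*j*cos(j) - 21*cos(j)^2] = -24*j*cos(j) - 84*sin(j)^2 - 48*sin(j) + 36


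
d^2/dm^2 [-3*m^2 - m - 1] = -6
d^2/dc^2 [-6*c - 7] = 0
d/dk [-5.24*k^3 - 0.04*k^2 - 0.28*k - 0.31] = -15.72*k^2 - 0.08*k - 0.28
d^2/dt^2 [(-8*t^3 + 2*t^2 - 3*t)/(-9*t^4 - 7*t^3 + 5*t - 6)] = 2*(648*t^9 - 486*t^8 + 1080*t^7 + 3934*t^6 - 4443*t^5 - 525*t^4 - 727*t^3 - 1476*t^2 + 864*t + 18)/(729*t^12 + 1701*t^11 + 1323*t^10 - 872*t^9 - 432*t^8 + 1533*t^7 + 1557*t^6 - 1095*t^5 - 288*t^4 + 631*t^3 + 450*t^2 - 540*t + 216)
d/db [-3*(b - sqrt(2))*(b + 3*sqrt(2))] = -6*b - 6*sqrt(2)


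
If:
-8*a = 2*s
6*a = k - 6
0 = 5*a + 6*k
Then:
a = -36/41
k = 30/41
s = 144/41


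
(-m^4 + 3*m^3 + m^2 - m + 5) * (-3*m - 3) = 3*m^5 - 6*m^4 - 12*m^3 - 12*m - 15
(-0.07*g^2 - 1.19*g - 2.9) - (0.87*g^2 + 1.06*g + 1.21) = -0.94*g^2 - 2.25*g - 4.11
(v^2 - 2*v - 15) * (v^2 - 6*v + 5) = v^4 - 8*v^3 + 2*v^2 + 80*v - 75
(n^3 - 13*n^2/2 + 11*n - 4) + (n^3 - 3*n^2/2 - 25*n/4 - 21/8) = 2*n^3 - 8*n^2 + 19*n/4 - 53/8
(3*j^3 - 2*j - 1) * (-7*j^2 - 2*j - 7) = -21*j^5 - 6*j^4 - 7*j^3 + 11*j^2 + 16*j + 7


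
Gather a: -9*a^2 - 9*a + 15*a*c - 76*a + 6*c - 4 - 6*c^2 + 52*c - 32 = -9*a^2 + a*(15*c - 85) - 6*c^2 + 58*c - 36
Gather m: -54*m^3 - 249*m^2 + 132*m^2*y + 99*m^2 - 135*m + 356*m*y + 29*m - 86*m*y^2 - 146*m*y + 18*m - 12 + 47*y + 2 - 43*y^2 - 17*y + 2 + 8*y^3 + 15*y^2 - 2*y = -54*m^3 + m^2*(132*y - 150) + m*(-86*y^2 + 210*y - 88) + 8*y^3 - 28*y^2 + 28*y - 8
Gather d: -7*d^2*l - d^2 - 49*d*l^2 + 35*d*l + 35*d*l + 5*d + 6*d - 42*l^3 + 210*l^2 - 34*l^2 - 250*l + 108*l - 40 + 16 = d^2*(-7*l - 1) + d*(-49*l^2 + 70*l + 11) - 42*l^3 + 176*l^2 - 142*l - 24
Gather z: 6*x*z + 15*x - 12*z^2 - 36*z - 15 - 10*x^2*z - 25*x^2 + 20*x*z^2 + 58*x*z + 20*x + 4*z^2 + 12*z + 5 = -25*x^2 + 35*x + z^2*(20*x - 8) + z*(-10*x^2 + 64*x - 24) - 10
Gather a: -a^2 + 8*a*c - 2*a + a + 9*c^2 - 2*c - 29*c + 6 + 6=-a^2 + a*(8*c - 1) + 9*c^2 - 31*c + 12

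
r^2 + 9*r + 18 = (r + 3)*(r + 6)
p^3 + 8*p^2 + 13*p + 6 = (p + 1)^2*(p + 6)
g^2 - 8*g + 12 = (g - 6)*(g - 2)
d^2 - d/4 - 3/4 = (d - 1)*(d + 3/4)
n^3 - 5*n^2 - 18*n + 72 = (n - 6)*(n - 3)*(n + 4)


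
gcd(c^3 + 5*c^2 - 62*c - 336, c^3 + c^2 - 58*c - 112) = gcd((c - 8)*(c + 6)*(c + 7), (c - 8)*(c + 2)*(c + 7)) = c^2 - c - 56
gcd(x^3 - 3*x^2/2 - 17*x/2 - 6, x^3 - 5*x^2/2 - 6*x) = x^2 - 5*x/2 - 6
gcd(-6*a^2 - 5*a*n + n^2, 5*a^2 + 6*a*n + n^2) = a + n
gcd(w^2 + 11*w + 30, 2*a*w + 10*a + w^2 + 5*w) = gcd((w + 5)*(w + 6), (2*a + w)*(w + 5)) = w + 5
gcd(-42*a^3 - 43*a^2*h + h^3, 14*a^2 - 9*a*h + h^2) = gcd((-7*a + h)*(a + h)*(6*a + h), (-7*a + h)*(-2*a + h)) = 7*a - h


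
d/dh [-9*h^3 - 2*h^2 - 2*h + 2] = -27*h^2 - 4*h - 2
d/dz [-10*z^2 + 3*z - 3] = 3 - 20*z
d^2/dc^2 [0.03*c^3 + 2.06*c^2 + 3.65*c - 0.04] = 0.18*c + 4.12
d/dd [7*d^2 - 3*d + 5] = 14*d - 3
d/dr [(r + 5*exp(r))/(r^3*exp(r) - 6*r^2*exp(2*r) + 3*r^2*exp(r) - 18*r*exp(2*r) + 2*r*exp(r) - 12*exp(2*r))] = (-(r + 5*exp(r))*(r^3 - 12*r^2*exp(r) + 6*r^2 - 48*r*exp(r) + 8*r - 42*exp(r) + 2) + (5*exp(r) + 1)*(r^3 - 6*r^2*exp(r) + 3*r^2 - 18*r*exp(r) + 2*r - 12*exp(r)))*exp(-r)/(r^3 - 6*r^2*exp(r) + 3*r^2 - 18*r*exp(r) + 2*r - 12*exp(r))^2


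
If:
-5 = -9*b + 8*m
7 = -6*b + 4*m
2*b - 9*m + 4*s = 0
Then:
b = -19/3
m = -31/4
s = -685/48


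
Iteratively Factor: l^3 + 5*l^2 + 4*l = (l)*(l^2 + 5*l + 4) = l*(l + 4)*(l + 1)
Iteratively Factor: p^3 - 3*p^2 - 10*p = (p + 2)*(p^2 - 5*p) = (p - 5)*(p + 2)*(p)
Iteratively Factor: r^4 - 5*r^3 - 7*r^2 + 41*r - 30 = (r + 3)*(r^3 - 8*r^2 + 17*r - 10) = (r - 5)*(r + 3)*(r^2 - 3*r + 2) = (r - 5)*(r - 1)*(r + 3)*(r - 2)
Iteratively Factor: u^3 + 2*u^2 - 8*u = (u + 4)*(u^2 - 2*u) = u*(u + 4)*(u - 2)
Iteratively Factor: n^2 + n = (n + 1)*(n)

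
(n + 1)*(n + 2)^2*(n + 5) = n^4 + 10*n^3 + 33*n^2 + 44*n + 20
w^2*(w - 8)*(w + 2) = w^4 - 6*w^3 - 16*w^2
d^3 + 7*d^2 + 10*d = d*(d + 2)*(d + 5)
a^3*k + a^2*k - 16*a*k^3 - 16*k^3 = (a - 4*k)*(a + 4*k)*(a*k + k)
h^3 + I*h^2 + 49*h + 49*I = (h - 7*I)*(h + I)*(h + 7*I)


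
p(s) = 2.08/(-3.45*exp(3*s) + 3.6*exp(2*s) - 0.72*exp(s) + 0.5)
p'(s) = 2.08*(10.35*exp(3*s) - 7.2*exp(2*s) + 0.72*exp(s))/(-3.45*exp(3*s) + 3.6*exp(2*s) - 0.72*exp(s) + 0.5)^2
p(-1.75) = 4.47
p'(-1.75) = -0.36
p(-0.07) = 12.85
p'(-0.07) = 222.45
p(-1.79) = 4.48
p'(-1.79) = -0.31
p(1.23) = -0.02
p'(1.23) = 0.07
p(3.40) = -0.00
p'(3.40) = 0.00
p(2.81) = -0.00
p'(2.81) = 0.00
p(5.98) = -0.00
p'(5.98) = 0.00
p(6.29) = -0.00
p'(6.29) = 0.00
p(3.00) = 0.00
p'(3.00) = 0.00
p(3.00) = 0.00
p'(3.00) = 0.00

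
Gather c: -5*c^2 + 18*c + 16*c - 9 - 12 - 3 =-5*c^2 + 34*c - 24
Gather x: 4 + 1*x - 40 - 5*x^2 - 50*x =-5*x^2 - 49*x - 36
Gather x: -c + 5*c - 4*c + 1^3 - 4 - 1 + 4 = 0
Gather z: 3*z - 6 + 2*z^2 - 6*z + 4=2*z^2 - 3*z - 2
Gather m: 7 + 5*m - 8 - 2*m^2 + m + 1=-2*m^2 + 6*m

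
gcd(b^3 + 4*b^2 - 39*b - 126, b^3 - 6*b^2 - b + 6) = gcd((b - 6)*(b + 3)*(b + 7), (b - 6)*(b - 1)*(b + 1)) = b - 6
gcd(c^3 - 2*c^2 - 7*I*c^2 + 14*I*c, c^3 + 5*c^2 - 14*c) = c^2 - 2*c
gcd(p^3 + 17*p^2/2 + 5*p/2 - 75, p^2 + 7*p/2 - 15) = p^2 + 7*p/2 - 15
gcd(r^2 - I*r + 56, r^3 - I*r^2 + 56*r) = r^2 - I*r + 56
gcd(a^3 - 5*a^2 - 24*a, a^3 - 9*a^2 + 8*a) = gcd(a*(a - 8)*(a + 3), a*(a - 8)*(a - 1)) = a^2 - 8*a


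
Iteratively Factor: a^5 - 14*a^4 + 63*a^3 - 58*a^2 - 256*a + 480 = (a - 4)*(a^4 - 10*a^3 + 23*a^2 + 34*a - 120) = (a - 4)^2*(a^3 - 6*a^2 - a + 30) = (a - 4)^2*(a + 2)*(a^2 - 8*a + 15) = (a - 5)*(a - 4)^2*(a + 2)*(a - 3)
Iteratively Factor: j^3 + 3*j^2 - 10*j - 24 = (j + 2)*(j^2 + j - 12) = (j - 3)*(j + 2)*(j + 4)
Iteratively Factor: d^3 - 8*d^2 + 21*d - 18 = (d - 3)*(d^2 - 5*d + 6) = (d - 3)*(d - 2)*(d - 3)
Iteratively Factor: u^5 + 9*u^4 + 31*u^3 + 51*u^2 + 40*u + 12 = (u + 2)*(u^4 + 7*u^3 + 17*u^2 + 17*u + 6) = (u + 2)^2*(u^3 + 5*u^2 + 7*u + 3) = (u + 2)^2*(u + 3)*(u^2 + 2*u + 1) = (u + 1)*(u + 2)^2*(u + 3)*(u + 1)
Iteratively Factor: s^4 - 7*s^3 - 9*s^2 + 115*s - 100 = (s - 5)*(s^3 - 2*s^2 - 19*s + 20) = (s - 5)^2*(s^2 + 3*s - 4) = (s - 5)^2*(s - 1)*(s + 4)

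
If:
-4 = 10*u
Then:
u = -2/5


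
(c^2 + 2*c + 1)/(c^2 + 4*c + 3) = (c + 1)/(c + 3)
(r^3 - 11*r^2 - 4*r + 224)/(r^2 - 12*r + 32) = (r^2 - 3*r - 28)/(r - 4)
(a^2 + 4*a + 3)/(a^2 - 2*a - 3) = (a + 3)/(a - 3)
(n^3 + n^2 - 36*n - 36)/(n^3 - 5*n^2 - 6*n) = (n + 6)/n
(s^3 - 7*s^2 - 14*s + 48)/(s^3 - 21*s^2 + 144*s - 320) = (s^2 + s - 6)/(s^2 - 13*s + 40)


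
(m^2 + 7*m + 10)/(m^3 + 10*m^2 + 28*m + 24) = (m + 5)/(m^2 + 8*m + 12)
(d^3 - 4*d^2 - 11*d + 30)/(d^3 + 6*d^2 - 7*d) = (d^3 - 4*d^2 - 11*d + 30)/(d*(d^2 + 6*d - 7))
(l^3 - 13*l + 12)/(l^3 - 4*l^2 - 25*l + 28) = (l - 3)/(l - 7)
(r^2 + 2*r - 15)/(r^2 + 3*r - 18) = (r + 5)/(r + 6)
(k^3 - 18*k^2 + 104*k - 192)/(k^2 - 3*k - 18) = (k^2 - 12*k + 32)/(k + 3)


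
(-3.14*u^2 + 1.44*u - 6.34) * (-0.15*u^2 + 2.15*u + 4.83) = 0.471*u^4 - 6.967*u^3 - 11.1192*u^2 - 6.6758*u - 30.6222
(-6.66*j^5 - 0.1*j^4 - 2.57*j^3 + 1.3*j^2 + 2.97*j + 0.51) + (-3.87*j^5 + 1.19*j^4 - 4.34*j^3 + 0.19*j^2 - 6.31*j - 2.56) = -10.53*j^5 + 1.09*j^4 - 6.91*j^3 + 1.49*j^2 - 3.34*j - 2.05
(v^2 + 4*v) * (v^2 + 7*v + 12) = v^4 + 11*v^3 + 40*v^2 + 48*v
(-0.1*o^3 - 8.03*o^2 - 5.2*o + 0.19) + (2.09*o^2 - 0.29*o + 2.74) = -0.1*o^3 - 5.94*o^2 - 5.49*o + 2.93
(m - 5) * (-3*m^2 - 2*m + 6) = -3*m^3 + 13*m^2 + 16*m - 30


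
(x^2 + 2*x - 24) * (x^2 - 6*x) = x^4 - 4*x^3 - 36*x^2 + 144*x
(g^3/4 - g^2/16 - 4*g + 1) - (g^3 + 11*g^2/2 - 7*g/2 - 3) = -3*g^3/4 - 89*g^2/16 - g/2 + 4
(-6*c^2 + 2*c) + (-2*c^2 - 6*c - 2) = -8*c^2 - 4*c - 2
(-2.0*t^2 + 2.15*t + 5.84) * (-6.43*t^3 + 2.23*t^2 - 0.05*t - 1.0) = 12.86*t^5 - 18.2845*t^4 - 32.6567*t^3 + 14.9157*t^2 - 2.442*t - 5.84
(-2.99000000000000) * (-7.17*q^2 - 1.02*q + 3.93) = 21.4383*q^2 + 3.0498*q - 11.7507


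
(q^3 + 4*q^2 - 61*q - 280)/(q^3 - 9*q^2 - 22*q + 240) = (q + 7)/(q - 6)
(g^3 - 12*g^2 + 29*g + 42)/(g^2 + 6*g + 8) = (g^3 - 12*g^2 + 29*g + 42)/(g^2 + 6*g + 8)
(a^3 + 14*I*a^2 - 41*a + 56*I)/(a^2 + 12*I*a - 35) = (a^2 + 7*I*a + 8)/(a + 5*I)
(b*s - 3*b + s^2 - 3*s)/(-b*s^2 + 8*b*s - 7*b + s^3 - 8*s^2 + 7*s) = (-b*s + 3*b - s^2 + 3*s)/(b*s^2 - 8*b*s + 7*b - s^3 + 8*s^2 - 7*s)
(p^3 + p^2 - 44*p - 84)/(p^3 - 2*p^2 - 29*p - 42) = (p + 6)/(p + 3)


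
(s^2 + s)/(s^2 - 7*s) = (s + 1)/(s - 7)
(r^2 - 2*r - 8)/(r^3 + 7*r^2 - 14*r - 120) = (r + 2)/(r^2 + 11*r + 30)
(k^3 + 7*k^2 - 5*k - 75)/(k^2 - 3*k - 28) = (-k^3 - 7*k^2 + 5*k + 75)/(-k^2 + 3*k + 28)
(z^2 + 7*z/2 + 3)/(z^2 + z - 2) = (z + 3/2)/(z - 1)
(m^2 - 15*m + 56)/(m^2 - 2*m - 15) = (-m^2 + 15*m - 56)/(-m^2 + 2*m + 15)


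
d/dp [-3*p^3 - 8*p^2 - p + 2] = -9*p^2 - 16*p - 1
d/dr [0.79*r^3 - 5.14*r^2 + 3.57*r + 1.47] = 2.37*r^2 - 10.28*r + 3.57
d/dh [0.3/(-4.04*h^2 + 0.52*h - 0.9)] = (2.424*h - 0.156)/(4.04*h^2 - 0.52*h + 0.9)^2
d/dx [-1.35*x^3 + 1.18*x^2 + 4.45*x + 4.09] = -4.05*x^2 + 2.36*x + 4.45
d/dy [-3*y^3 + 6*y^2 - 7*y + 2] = -9*y^2 + 12*y - 7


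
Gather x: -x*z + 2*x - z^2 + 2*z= x*(2 - z) - z^2 + 2*z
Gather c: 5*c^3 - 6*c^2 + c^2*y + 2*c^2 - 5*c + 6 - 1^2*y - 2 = 5*c^3 + c^2*(y - 4) - 5*c - y + 4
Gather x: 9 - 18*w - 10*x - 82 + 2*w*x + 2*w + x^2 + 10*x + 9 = 2*w*x - 16*w + x^2 - 64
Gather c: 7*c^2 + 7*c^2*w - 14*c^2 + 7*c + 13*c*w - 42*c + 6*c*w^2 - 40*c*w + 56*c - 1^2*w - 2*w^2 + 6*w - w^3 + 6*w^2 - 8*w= c^2*(7*w - 7) + c*(6*w^2 - 27*w + 21) - w^3 + 4*w^2 - 3*w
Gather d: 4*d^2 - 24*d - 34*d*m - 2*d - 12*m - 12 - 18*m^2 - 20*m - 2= 4*d^2 + d*(-34*m - 26) - 18*m^2 - 32*m - 14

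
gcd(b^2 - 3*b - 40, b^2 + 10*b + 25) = b + 5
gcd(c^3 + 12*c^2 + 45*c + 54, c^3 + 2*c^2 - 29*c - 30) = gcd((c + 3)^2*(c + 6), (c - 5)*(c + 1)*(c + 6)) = c + 6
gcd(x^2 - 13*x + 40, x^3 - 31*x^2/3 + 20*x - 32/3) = x - 8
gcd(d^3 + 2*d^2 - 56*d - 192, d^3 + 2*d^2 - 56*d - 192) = d^3 + 2*d^2 - 56*d - 192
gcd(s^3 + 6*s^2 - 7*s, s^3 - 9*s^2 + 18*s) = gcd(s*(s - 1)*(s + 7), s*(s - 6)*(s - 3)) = s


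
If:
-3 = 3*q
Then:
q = -1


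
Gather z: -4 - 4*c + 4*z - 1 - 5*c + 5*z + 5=-9*c + 9*z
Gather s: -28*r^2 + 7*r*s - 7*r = -28*r^2 + 7*r*s - 7*r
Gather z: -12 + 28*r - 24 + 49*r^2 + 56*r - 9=49*r^2 + 84*r - 45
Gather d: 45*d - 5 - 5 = 45*d - 10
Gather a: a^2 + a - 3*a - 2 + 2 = a^2 - 2*a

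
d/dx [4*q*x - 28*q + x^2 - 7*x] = 4*q + 2*x - 7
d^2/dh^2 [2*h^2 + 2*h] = 4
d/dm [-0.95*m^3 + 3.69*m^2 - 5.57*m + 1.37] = -2.85*m^2 + 7.38*m - 5.57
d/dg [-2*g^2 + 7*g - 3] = 7 - 4*g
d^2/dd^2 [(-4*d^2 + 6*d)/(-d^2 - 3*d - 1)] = 4*(-9*d^3 - 6*d^2 + 9*d + 11)/(d^6 + 9*d^5 + 30*d^4 + 45*d^3 + 30*d^2 + 9*d + 1)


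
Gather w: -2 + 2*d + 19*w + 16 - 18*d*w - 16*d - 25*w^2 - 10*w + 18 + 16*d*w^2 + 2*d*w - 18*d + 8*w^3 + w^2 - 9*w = -16*d*w - 32*d + 8*w^3 + w^2*(16*d - 24) + 32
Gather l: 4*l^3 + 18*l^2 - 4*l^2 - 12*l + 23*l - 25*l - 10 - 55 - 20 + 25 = 4*l^3 + 14*l^2 - 14*l - 60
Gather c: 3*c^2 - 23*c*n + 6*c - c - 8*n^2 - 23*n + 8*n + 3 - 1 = 3*c^2 + c*(5 - 23*n) - 8*n^2 - 15*n + 2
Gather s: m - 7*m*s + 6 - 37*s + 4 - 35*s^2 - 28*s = m - 35*s^2 + s*(-7*m - 65) + 10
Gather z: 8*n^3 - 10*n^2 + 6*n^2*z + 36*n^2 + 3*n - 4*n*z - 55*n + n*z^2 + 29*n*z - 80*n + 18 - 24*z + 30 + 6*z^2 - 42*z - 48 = 8*n^3 + 26*n^2 - 132*n + z^2*(n + 6) + z*(6*n^2 + 25*n - 66)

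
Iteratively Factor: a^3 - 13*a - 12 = (a + 3)*(a^2 - 3*a - 4) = (a - 4)*(a + 3)*(a + 1)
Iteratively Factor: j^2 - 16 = (j + 4)*(j - 4)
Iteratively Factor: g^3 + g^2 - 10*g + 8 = (g - 2)*(g^2 + 3*g - 4) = (g - 2)*(g - 1)*(g + 4)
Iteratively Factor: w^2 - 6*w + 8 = (w - 4)*(w - 2)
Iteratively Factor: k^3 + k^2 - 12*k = (k)*(k^2 + k - 12) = k*(k + 4)*(k - 3)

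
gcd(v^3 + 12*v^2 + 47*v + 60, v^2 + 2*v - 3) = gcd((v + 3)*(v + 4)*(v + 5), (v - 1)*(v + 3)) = v + 3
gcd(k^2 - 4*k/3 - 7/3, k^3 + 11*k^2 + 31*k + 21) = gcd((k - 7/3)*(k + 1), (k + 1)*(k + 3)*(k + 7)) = k + 1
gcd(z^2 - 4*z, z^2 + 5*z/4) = z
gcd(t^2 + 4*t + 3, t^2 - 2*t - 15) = t + 3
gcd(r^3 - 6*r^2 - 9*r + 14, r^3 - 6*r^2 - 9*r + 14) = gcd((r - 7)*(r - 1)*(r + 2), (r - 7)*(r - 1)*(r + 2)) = r^3 - 6*r^2 - 9*r + 14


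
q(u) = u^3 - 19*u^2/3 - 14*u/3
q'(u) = 3*u^2 - 38*u/3 - 14/3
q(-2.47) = -42.18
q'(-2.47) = 44.92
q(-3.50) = -104.12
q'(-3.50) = 76.42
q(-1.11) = -3.99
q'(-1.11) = 13.09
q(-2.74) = -55.33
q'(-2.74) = 52.56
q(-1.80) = -17.95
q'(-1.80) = 27.85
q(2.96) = -43.37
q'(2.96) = -15.88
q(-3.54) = -107.21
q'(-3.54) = 77.77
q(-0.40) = 0.79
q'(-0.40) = 0.88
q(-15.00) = -4730.00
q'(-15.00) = 860.33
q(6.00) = -40.00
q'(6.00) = 27.33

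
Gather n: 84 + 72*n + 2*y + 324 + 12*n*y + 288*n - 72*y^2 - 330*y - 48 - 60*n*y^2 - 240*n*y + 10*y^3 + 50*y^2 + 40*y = n*(-60*y^2 - 228*y + 360) + 10*y^3 - 22*y^2 - 288*y + 360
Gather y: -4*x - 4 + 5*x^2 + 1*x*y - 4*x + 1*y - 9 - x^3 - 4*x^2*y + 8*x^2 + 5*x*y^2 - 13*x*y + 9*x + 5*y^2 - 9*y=-x^3 + 13*x^2 + x + y^2*(5*x + 5) + y*(-4*x^2 - 12*x - 8) - 13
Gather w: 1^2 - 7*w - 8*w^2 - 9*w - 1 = -8*w^2 - 16*w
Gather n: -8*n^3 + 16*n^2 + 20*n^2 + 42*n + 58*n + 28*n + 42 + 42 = -8*n^3 + 36*n^2 + 128*n + 84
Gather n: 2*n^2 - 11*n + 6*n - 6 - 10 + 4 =2*n^2 - 5*n - 12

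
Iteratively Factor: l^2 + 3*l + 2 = (l + 1)*(l + 2)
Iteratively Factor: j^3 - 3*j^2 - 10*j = (j - 5)*(j^2 + 2*j) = j*(j - 5)*(j + 2)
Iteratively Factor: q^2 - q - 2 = (q - 2)*(q + 1)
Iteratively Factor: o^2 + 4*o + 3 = (o + 3)*(o + 1)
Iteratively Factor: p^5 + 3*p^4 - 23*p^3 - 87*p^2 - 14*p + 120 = (p + 3)*(p^4 - 23*p^2 - 18*p + 40) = (p - 5)*(p + 3)*(p^3 + 5*p^2 + 2*p - 8) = (p - 5)*(p - 1)*(p + 3)*(p^2 + 6*p + 8) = (p - 5)*(p - 1)*(p + 2)*(p + 3)*(p + 4)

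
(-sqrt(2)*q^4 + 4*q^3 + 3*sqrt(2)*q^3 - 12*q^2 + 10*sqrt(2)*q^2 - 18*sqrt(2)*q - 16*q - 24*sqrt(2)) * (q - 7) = -sqrt(2)*q^5 + 4*q^4 + 10*sqrt(2)*q^4 - 40*q^3 - 11*sqrt(2)*q^3 - 88*sqrt(2)*q^2 + 68*q^2 + 112*q + 102*sqrt(2)*q + 168*sqrt(2)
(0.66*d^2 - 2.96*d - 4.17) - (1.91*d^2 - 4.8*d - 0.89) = -1.25*d^2 + 1.84*d - 3.28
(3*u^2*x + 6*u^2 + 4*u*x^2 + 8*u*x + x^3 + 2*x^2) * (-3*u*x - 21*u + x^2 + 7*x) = -9*u^3*x^2 - 81*u^3*x - 126*u^3 - 9*u^2*x^3 - 81*u^2*x^2 - 126*u^2*x + u*x^4 + 9*u*x^3 + 14*u*x^2 + x^5 + 9*x^4 + 14*x^3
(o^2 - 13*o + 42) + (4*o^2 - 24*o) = 5*o^2 - 37*o + 42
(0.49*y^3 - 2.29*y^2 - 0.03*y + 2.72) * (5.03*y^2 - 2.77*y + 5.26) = 2.4647*y^5 - 12.876*y^4 + 8.7698*y^3 + 1.7193*y^2 - 7.6922*y + 14.3072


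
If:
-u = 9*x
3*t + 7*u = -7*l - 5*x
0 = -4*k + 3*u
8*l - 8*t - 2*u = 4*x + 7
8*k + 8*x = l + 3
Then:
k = 7047/16408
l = -150/2051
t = -2173/2051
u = 2349/4102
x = -261/4102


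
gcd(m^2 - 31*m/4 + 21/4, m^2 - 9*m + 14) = m - 7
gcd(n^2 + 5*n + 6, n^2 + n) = 1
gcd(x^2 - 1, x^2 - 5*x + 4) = x - 1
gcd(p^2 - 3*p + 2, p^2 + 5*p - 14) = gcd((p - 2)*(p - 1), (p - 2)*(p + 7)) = p - 2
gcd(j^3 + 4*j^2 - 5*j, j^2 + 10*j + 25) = j + 5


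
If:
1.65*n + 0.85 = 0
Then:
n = -0.52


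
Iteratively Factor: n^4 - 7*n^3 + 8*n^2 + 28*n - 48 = (n - 4)*(n^3 - 3*n^2 - 4*n + 12) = (n - 4)*(n - 3)*(n^2 - 4) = (n - 4)*(n - 3)*(n - 2)*(n + 2)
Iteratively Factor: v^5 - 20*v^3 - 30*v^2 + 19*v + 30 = (v + 3)*(v^4 - 3*v^3 - 11*v^2 + 3*v + 10) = (v + 2)*(v + 3)*(v^3 - 5*v^2 - v + 5) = (v + 1)*(v + 2)*(v + 3)*(v^2 - 6*v + 5) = (v - 5)*(v + 1)*(v + 2)*(v + 3)*(v - 1)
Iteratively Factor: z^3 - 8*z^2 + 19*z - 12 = (z - 4)*(z^2 - 4*z + 3) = (z - 4)*(z - 1)*(z - 3)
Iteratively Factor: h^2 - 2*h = (h - 2)*(h)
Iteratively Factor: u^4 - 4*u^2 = (u)*(u^3 - 4*u) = u*(u - 2)*(u^2 + 2*u) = u^2*(u - 2)*(u + 2)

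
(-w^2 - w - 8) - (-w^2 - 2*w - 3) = w - 5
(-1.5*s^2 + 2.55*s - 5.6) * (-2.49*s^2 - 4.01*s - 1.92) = 3.735*s^4 - 0.3345*s^3 + 6.5985*s^2 + 17.56*s + 10.752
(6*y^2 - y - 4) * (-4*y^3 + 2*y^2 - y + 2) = -24*y^5 + 16*y^4 + 8*y^3 + 5*y^2 + 2*y - 8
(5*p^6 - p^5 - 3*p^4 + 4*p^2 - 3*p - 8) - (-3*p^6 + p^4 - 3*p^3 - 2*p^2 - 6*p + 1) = 8*p^6 - p^5 - 4*p^4 + 3*p^3 + 6*p^2 + 3*p - 9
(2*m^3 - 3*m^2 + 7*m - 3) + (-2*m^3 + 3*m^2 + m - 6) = 8*m - 9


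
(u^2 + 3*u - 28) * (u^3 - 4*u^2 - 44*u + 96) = u^5 - u^4 - 84*u^3 + 76*u^2 + 1520*u - 2688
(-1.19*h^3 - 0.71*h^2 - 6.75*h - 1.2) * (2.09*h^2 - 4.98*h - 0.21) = -2.4871*h^5 + 4.4423*h^4 - 10.3218*h^3 + 31.2561*h^2 + 7.3935*h + 0.252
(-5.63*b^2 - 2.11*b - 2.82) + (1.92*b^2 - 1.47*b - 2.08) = -3.71*b^2 - 3.58*b - 4.9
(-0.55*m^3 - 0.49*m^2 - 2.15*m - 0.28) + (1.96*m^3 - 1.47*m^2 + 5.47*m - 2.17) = 1.41*m^3 - 1.96*m^2 + 3.32*m - 2.45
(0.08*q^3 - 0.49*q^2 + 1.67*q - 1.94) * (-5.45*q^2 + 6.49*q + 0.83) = -0.436*q^5 + 3.1897*q^4 - 12.2152*q^3 + 21.0046*q^2 - 11.2045*q - 1.6102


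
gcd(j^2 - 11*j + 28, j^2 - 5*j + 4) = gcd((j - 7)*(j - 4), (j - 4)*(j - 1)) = j - 4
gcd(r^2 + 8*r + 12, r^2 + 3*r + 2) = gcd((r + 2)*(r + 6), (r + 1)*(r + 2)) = r + 2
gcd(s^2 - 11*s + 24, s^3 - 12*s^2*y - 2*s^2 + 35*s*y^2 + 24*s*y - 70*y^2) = 1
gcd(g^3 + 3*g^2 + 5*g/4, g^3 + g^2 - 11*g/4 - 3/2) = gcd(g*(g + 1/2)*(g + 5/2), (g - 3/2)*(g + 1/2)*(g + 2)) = g + 1/2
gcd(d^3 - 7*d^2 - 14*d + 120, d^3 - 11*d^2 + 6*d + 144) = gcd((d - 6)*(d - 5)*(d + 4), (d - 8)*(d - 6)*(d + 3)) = d - 6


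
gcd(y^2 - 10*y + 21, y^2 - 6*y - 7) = y - 7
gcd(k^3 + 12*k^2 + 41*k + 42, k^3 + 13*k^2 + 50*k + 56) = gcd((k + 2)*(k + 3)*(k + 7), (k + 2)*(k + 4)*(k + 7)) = k^2 + 9*k + 14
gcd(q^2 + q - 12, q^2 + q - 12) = q^2 + q - 12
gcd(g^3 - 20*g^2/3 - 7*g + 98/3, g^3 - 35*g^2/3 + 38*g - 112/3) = g^2 - 9*g + 14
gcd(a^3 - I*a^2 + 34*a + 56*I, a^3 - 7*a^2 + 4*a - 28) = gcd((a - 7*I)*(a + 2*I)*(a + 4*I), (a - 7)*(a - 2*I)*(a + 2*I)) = a + 2*I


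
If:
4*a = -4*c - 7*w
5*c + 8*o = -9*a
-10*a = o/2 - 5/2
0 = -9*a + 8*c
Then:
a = 320/1163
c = 360/1163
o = -585/1163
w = -2720/8141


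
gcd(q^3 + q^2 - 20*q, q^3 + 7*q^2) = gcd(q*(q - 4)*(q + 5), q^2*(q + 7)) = q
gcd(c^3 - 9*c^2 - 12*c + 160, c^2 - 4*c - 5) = c - 5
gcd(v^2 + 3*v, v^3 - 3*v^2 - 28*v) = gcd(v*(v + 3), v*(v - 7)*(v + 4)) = v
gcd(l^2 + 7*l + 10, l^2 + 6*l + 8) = l + 2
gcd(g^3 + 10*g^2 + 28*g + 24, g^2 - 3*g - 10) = g + 2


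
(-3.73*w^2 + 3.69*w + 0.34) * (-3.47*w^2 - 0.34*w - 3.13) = 12.9431*w^4 - 11.5361*w^3 + 9.2405*w^2 - 11.6653*w - 1.0642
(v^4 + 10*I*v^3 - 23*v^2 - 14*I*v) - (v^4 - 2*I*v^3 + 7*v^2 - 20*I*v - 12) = 12*I*v^3 - 30*v^2 + 6*I*v + 12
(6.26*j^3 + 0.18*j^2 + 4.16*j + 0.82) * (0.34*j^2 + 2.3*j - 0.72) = 2.1284*j^5 + 14.4592*j^4 - 2.6788*j^3 + 9.7172*j^2 - 1.1092*j - 0.5904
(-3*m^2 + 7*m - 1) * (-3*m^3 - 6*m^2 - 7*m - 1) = 9*m^5 - 3*m^4 - 18*m^3 - 40*m^2 + 1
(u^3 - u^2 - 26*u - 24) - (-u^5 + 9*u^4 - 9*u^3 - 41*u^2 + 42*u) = u^5 - 9*u^4 + 10*u^3 + 40*u^2 - 68*u - 24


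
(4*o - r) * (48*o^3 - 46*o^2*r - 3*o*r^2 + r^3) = 192*o^4 - 232*o^3*r + 34*o^2*r^2 + 7*o*r^3 - r^4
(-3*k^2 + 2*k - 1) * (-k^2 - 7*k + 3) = 3*k^4 + 19*k^3 - 22*k^2 + 13*k - 3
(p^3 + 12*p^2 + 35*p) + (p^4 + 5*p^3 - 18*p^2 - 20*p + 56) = p^4 + 6*p^3 - 6*p^2 + 15*p + 56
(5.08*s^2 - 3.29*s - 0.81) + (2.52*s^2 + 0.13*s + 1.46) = 7.6*s^2 - 3.16*s + 0.65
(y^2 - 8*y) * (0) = 0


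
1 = 1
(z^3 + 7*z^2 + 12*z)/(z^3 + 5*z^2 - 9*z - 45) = z*(z + 4)/(z^2 + 2*z - 15)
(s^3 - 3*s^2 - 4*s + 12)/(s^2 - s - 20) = (-s^3 + 3*s^2 + 4*s - 12)/(-s^2 + s + 20)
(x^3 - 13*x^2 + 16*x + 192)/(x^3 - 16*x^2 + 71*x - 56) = (x^2 - 5*x - 24)/(x^2 - 8*x + 7)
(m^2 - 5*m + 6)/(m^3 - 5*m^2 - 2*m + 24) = (m - 2)/(m^2 - 2*m - 8)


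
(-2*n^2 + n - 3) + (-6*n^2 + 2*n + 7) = -8*n^2 + 3*n + 4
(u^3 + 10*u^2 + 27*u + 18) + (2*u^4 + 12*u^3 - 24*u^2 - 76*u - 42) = 2*u^4 + 13*u^3 - 14*u^2 - 49*u - 24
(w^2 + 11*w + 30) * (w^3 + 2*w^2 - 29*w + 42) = w^5 + 13*w^4 + 23*w^3 - 217*w^2 - 408*w + 1260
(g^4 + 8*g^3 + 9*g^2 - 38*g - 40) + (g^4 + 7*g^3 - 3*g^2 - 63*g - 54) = 2*g^4 + 15*g^3 + 6*g^2 - 101*g - 94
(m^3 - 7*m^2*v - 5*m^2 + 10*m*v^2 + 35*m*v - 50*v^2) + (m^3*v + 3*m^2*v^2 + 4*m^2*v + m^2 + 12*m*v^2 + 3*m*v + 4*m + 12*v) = m^3*v + m^3 + 3*m^2*v^2 - 3*m^2*v - 4*m^2 + 22*m*v^2 + 38*m*v + 4*m - 50*v^2 + 12*v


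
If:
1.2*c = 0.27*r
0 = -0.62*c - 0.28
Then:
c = -0.45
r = -2.01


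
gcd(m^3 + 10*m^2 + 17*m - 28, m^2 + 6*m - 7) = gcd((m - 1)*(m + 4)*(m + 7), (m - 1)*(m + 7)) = m^2 + 6*m - 7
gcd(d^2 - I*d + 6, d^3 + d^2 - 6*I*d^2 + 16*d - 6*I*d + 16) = d + 2*I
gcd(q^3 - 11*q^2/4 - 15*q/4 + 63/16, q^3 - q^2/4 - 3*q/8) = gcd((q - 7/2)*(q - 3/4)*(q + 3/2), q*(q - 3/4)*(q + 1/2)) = q - 3/4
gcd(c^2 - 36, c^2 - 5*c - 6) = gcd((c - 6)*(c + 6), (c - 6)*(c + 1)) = c - 6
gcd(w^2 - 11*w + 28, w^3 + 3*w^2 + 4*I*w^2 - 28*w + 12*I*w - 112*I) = w - 4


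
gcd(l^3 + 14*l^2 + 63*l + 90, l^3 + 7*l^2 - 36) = l^2 + 9*l + 18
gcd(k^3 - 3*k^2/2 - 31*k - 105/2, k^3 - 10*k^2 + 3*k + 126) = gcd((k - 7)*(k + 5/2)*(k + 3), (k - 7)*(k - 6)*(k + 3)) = k^2 - 4*k - 21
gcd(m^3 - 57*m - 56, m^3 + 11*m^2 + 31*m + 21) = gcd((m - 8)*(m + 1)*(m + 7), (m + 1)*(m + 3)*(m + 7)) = m^2 + 8*m + 7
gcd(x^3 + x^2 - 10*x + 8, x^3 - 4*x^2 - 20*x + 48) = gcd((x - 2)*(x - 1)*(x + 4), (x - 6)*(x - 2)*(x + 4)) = x^2 + 2*x - 8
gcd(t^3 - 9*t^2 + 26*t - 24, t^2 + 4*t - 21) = t - 3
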